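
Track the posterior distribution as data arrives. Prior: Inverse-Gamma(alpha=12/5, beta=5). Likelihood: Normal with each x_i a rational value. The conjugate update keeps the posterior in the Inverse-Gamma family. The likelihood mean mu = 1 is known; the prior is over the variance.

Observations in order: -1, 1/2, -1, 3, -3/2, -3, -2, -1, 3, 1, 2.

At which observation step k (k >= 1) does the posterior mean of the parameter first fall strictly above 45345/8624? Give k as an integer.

k = 7

obs 1: x=-1 → posterior Inverse-Gamma(29/10, 7)
obs 2: x=1/2 → posterior Inverse-Gamma(17/5, 57/8)
obs 3: x=-1 → posterior Inverse-Gamma(39/10, 73/8)
obs 4: x=3 → posterior Inverse-Gamma(22/5, 89/8)
obs 5: x=-3/2 → posterior Inverse-Gamma(49/10, 57/4)
obs 6: x=-3 → posterior Inverse-Gamma(27/5, 89/4)
obs 7: x=-2 → posterior Inverse-Gamma(59/10, 107/4)
obs 8: x=-1 → posterior Inverse-Gamma(32/5, 115/4)
obs 9: x=3 → posterior Inverse-Gamma(69/10, 123/4)
obs 10: x=1 → posterior Inverse-Gamma(37/5, 123/4)
obs 11: x=2 → posterior Inverse-Gamma(79/10, 125/4)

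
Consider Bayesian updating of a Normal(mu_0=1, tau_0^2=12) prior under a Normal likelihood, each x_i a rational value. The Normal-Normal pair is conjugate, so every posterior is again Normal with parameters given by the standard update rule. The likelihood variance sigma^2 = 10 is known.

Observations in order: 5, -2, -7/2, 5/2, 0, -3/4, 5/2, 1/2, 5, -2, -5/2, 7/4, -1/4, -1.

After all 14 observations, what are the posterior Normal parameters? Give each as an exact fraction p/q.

mu_0=73/178, tau_0^2=60/89

obs 1: x=5 → posterior Normal(35/11, 60/11)
obs 2: x=-2 → posterior Normal(23/17, 60/17)
obs 3: x=-7/2 → posterior Normal(2/23, 60/23)
obs 4: x=5/2 → posterior Normal(17/29, 60/29)
obs 5: x=0 → posterior Normal(17/35, 12/7)
obs 6: x=-3/4 → posterior Normal(25/82, 60/41)
obs 7: x=5/2 → posterior Normal(55/94, 60/47)
obs 8: x=1/2 → posterior Normal(61/106, 60/53)
obs 9: x=5 → posterior Normal(121/118, 60/59)
obs 10: x=-2 → posterior Normal(97/130, 12/13)
obs 11: x=-5/2 → posterior Normal(67/142, 60/71)
obs 12: x=7/4 → posterior Normal(4/7, 60/77)
obs 13: x=-1/4 → posterior Normal(85/166, 60/83)
obs 14: x=-1 → posterior Normal(73/178, 60/89)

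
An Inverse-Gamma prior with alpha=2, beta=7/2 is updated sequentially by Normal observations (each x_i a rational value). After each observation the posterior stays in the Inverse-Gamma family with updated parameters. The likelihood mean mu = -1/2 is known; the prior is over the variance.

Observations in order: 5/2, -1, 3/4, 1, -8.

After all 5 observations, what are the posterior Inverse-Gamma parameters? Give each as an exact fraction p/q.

obs 1: x=5/2 → posterior Inverse-Gamma(5/2, 8)
obs 2: x=-1 → posterior Inverse-Gamma(3, 65/8)
obs 3: x=3/4 → posterior Inverse-Gamma(7/2, 285/32)
obs 4: x=1 → posterior Inverse-Gamma(4, 321/32)
obs 5: x=-8 → posterior Inverse-Gamma(9/2, 1221/32)

alpha=9/2, beta=1221/32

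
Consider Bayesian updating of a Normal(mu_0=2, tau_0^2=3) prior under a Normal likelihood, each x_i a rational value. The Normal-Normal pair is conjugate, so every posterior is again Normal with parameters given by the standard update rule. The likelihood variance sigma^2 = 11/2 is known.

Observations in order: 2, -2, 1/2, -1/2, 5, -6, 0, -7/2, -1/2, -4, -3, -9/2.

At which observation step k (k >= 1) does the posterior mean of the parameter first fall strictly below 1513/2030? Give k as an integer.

obs 1: x=2 → posterior Normal(2, 33/17)
obs 2: x=-2 → posterior Normal(22/23, 33/23)
obs 3: x=1/2 → posterior Normal(25/29, 33/29)
obs 4: x=-1/2 → posterior Normal(22/35, 33/35)
obs 5: x=5 → posterior Normal(52/41, 33/41)
obs 6: x=-6 → posterior Normal(16/47, 33/47)
obs 7: x=0 → posterior Normal(16/53, 33/53)
obs 8: x=-7/2 → posterior Normal(-5/59, 33/59)
obs 9: x=-1/2 → posterior Normal(-8/65, 33/65)
obs 10: x=-4 → posterior Normal(-32/71, 33/71)
obs 11: x=-3 → posterior Normal(-50/77, 3/7)
obs 12: x=-9/2 → posterior Normal(-77/83, 33/83)

k = 4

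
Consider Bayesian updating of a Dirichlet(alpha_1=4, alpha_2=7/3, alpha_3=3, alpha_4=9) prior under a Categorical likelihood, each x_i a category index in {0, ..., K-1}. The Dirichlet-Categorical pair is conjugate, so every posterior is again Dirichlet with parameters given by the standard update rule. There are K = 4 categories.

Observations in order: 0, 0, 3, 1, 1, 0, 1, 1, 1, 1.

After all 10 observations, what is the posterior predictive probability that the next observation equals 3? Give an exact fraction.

obs 1: x=0 → posterior Dirichlet(5, 7/3, 3, 9)
obs 2: x=0 → posterior Dirichlet(6, 7/3, 3, 9)
obs 3: x=3 → posterior Dirichlet(6, 7/3, 3, 10)
obs 4: x=1 → posterior Dirichlet(6, 10/3, 3, 10)
obs 5: x=1 → posterior Dirichlet(6, 13/3, 3, 10)
obs 6: x=0 → posterior Dirichlet(7, 13/3, 3, 10)
obs 7: x=1 → posterior Dirichlet(7, 16/3, 3, 10)
obs 8: x=1 → posterior Dirichlet(7, 19/3, 3, 10)
obs 9: x=1 → posterior Dirichlet(7, 22/3, 3, 10)
obs 10: x=1 → posterior Dirichlet(7, 25/3, 3, 10)

6/17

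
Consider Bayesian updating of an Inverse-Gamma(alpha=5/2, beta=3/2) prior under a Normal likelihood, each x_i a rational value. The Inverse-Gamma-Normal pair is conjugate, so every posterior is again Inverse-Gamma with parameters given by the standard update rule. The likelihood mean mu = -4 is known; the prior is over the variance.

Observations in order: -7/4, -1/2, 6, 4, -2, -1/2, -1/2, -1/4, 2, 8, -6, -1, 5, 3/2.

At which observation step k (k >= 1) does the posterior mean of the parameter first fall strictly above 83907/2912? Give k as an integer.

k = 10

obs 1: x=-7/4 → posterior Inverse-Gamma(3, 129/32)
obs 2: x=-1/2 → posterior Inverse-Gamma(7/2, 325/32)
obs 3: x=6 → posterior Inverse-Gamma(4, 1925/32)
obs 4: x=4 → posterior Inverse-Gamma(9/2, 2949/32)
obs 5: x=-2 → posterior Inverse-Gamma(5, 3013/32)
obs 6: x=-1/2 → posterior Inverse-Gamma(11/2, 3209/32)
obs 7: x=-1/2 → posterior Inverse-Gamma(6, 3405/32)
obs 8: x=-1/4 → posterior Inverse-Gamma(13/2, 1815/16)
obs 9: x=2 → posterior Inverse-Gamma(7, 2103/16)
obs 10: x=8 → posterior Inverse-Gamma(15/2, 3255/16)
obs 11: x=-6 → posterior Inverse-Gamma(8, 3287/16)
obs 12: x=-1 → posterior Inverse-Gamma(17/2, 3359/16)
obs 13: x=5 → posterior Inverse-Gamma(9, 4007/16)
obs 14: x=3/2 → posterior Inverse-Gamma(19/2, 4249/16)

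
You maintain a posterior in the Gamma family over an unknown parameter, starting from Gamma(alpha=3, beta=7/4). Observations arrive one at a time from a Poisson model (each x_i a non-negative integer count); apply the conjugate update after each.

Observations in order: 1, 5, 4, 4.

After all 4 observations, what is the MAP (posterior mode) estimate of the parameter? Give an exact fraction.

64/23

obs 1: x=1 → posterior Gamma(4, 11/4)
obs 2: x=5 → posterior Gamma(9, 15/4)
obs 3: x=4 → posterior Gamma(13, 19/4)
obs 4: x=4 → posterior Gamma(17, 23/4)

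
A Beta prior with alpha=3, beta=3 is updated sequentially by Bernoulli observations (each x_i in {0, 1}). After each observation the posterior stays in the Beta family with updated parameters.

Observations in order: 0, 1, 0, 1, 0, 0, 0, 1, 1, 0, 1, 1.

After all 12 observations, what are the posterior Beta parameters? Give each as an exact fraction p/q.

alpha=9, beta=9

obs 1: x=0 → posterior Beta(3, 4)
obs 2: x=1 → posterior Beta(4, 4)
obs 3: x=0 → posterior Beta(4, 5)
obs 4: x=1 → posterior Beta(5, 5)
obs 5: x=0 → posterior Beta(5, 6)
obs 6: x=0 → posterior Beta(5, 7)
obs 7: x=0 → posterior Beta(5, 8)
obs 8: x=1 → posterior Beta(6, 8)
obs 9: x=1 → posterior Beta(7, 8)
obs 10: x=0 → posterior Beta(7, 9)
obs 11: x=1 → posterior Beta(8, 9)
obs 12: x=1 → posterior Beta(9, 9)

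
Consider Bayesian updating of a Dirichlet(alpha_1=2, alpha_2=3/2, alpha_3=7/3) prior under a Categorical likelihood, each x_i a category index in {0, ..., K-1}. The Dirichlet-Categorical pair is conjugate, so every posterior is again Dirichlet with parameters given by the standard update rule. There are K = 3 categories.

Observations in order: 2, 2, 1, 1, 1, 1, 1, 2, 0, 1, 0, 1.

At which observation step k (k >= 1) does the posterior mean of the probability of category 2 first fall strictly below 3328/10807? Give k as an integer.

k = 12

obs 1: x=2 → posterior Dirichlet(2, 3/2, 10/3)
obs 2: x=2 → posterior Dirichlet(2, 3/2, 13/3)
obs 3: x=1 → posterior Dirichlet(2, 5/2, 13/3)
obs 4: x=1 → posterior Dirichlet(2, 7/2, 13/3)
obs 5: x=1 → posterior Dirichlet(2, 9/2, 13/3)
obs 6: x=1 → posterior Dirichlet(2, 11/2, 13/3)
obs 7: x=1 → posterior Dirichlet(2, 13/2, 13/3)
obs 8: x=2 → posterior Dirichlet(2, 13/2, 16/3)
obs 9: x=0 → posterior Dirichlet(3, 13/2, 16/3)
obs 10: x=1 → posterior Dirichlet(3, 15/2, 16/3)
obs 11: x=0 → posterior Dirichlet(4, 15/2, 16/3)
obs 12: x=1 → posterior Dirichlet(4, 17/2, 16/3)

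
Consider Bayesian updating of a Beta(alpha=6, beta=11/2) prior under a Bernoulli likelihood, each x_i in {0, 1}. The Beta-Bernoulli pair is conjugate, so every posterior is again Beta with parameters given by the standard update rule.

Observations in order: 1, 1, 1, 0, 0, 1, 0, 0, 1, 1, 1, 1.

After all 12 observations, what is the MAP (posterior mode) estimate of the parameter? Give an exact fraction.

26/43

obs 1: x=1 → posterior Beta(7, 11/2)
obs 2: x=1 → posterior Beta(8, 11/2)
obs 3: x=1 → posterior Beta(9, 11/2)
obs 4: x=0 → posterior Beta(9, 13/2)
obs 5: x=0 → posterior Beta(9, 15/2)
obs 6: x=1 → posterior Beta(10, 15/2)
obs 7: x=0 → posterior Beta(10, 17/2)
obs 8: x=0 → posterior Beta(10, 19/2)
obs 9: x=1 → posterior Beta(11, 19/2)
obs 10: x=1 → posterior Beta(12, 19/2)
obs 11: x=1 → posterior Beta(13, 19/2)
obs 12: x=1 → posterior Beta(14, 19/2)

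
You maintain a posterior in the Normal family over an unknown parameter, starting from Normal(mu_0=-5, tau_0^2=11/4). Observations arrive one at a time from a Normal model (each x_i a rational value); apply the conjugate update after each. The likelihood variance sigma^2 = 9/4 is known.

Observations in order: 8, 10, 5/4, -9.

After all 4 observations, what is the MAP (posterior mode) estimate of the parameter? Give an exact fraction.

271/212

obs 1: x=8 → posterior Normal(43/20, 99/80)
obs 2: x=10 → posterior Normal(153/31, 99/124)
obs 3: x=5/4 → posterior Normal(667/168, 33/56)
obs 4: x=-9 → posterior Normal(271/212, 99/212)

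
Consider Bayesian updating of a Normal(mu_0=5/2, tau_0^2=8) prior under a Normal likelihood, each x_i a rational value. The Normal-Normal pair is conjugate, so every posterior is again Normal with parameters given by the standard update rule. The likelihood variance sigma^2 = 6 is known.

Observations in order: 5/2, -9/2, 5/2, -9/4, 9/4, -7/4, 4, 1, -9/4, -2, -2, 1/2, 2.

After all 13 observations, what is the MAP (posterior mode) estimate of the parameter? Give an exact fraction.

obs 1: x=5/2 → posterior Normal(5/2, 24/7)
obs 2: x=-9/2 → posterior Normal(-1/22, 24/11)
obs 3: x=5/2 → posterior Normal(19/30, 8/5)
obs 4: x=-9/4 → posterior Normal(1/38, 24/19)
obs 5: x=9/4 → posterior Normal(19/46, 24/23)
obs 6: x=-7/4 → posterior Normal(5/54, 8/9)
obs 7: x=4 → posterior Normal(37/62, 24/31)
obs 8: x=1 → posterior Normal(9/14, 24/35)
obs 9: x=-9/4 → posterior Normal(9/26, 8/13)
obs 10: x=-2 → posterior Normal(11/86, 24/43)
obs 11: x=-2 → posterior Normal(-5/94, 24/47)
obs 12: x=1/2 → posterior Normal(-1/102, 8/17)
obs 13: x=2 → posterior Normal(3/22, 24/55)

3/22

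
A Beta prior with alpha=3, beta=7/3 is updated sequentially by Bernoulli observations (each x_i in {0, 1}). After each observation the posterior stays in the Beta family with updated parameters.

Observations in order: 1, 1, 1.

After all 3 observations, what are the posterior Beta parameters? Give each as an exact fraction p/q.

alpha=6, beta=7/3

obs 1: x=1 → posterior Beta(4, 7/3)
obs 2: x=1 → posterior Beta(5, 7/3)
obs 3: x=1 → posterior Beta(6, 7/3)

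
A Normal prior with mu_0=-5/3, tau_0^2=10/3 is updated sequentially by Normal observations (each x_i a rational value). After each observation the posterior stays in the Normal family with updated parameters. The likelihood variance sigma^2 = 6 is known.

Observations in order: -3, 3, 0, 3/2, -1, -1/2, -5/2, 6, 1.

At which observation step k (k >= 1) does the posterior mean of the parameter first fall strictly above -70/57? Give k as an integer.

k = 2

obs 1: x=-3 → posterior Normal(-15/7, 15/7)
obs 2: x=3 → posterior Normal(-15/19, 30/19)
obs 3: x=0 → posterior Normal(-5/8, 5/4)
obs 4: x=3/2 → posterior Normal(-15/58, 30/29)
obs 5: x=-1 → posterior Normal(-25/68, 15/17)
obs 6: x=-1/2 → posterior Normal(-5/13, 10/13)
obs 7: x=-5/2 → posterior Normal(-5/8, 15/22)
obs 8: x=6 → posterior Normal(5/98, 30/49)
obs 9: x=1 → posterior Normal(5/36, 5/9)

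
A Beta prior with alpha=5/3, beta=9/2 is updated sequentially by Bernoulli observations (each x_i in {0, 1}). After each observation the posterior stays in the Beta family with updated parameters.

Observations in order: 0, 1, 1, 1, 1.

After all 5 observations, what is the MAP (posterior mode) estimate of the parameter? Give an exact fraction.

28/55

obs 1: x=0 → posterior Beta(5/3, 11/2)
obs 2: x=1 → posterior Beta(8/3, 11/2)
obs 3: x=1 → posterior Beta(11/3, 11/2)
obs 4: x=1 → posterior Beta(14/3, 11/2)
obs 5: x=1 → posterior Beta(17/3, 11/2)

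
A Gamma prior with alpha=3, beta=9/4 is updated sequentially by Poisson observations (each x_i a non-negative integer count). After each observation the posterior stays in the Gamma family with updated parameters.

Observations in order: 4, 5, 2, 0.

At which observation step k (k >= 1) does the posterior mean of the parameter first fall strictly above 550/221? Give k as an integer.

obs 1: x=4 → posterior Gamma(7, 13/4)
obs 2: x=5 → posterior Gamma(12, 17/4)
obs 3: x=2 → posterior Gamma(14, 21/4)
obs 4: x=0 → posterior Gamma(14, 25/4)

k = 2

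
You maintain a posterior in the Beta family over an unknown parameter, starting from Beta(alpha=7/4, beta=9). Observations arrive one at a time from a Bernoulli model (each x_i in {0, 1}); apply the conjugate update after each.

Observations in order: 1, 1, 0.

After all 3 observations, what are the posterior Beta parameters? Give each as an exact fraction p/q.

obs 1: x=1 → posterior Beta(11/4, 9)
obs 2: x=1 → posterior Beta(15/4, 9)
obs 3: x=0 → posterior Beta(15/4, 10)

alpha=15/4, beta=10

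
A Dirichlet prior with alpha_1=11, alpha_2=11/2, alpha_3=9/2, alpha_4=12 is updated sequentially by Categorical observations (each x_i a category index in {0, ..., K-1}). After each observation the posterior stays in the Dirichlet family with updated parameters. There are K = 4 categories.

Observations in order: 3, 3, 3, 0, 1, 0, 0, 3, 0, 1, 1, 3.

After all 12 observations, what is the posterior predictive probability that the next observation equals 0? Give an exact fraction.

1/3

obs 1: x=3 → posterior Dirichlet(11, 11/2, 9/2, 13)
obs 2: x=3 → posterior Dirichlet(11, 11/2, 9/2, 14)
obs 3: x=3 → posterior Dirichlet(11, 11/2, 9/2, 15)
obs 4: x=0 → posterior Dirichlet(12, 11/2, 9/2, 15)
obs 5: x=1 → posterior Dirichlet(12, 13/2, 9/2, 15)
obs 6: x=0 → posterior Dirichlet(13, 13/2, 9/2, 15)
obs 7: x=0 → posterior Dirichlet(14, 13/2, 9/2, 15)
obs 8: x=3 → posterior Dirichlet(14, 13/2, 9/2, 16)
obs 9: x=0 → posterior Dirichlet(15, 13/2, 9/2, 16)
obs 10: x=1 → posterior Dirichlet(15, 15/2, 9/2, 16)
obs 11: x=1 → posterior Dirichlet(15, 17/2, 9/2, 16)
obs 12: x=3 → posterior Dirichlet(15, 17/2, 9/2, 17)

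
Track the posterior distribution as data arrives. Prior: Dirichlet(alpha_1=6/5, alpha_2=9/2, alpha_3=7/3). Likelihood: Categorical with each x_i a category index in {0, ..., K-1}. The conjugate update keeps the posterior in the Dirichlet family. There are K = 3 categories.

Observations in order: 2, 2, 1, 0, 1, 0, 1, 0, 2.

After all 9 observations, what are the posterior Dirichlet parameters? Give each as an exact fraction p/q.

alpha_1=21/5, alpha_2=15/2, alpha_3=16/3

obs 1: x=2 → posterior Dirichlet(6/5, 9/2, 10/3)
obs 2: x=2 → posterior Dirichlet(6/5, 9/2, 13/3)
obs 3: x=1 → posterior Dirichlet(6/5, 11/2, 13/3)
obs 4: x=0 → posterior Dirichlet(11/5, 11/2, 13/3)
obs 5: x=1 → posterior Dirichlet(11/5, 13/2, 13/3)
obs 6: x=0 → posterior Dirichlet(16/5, 13/2, 13/3)
obs 7: x=1 → posterior Dirichlet(16/5, 15/2, 13/3)
obs 8: x=0 → posterior Dirichlet(21/5, 15/2, 13/3)
obs 9: x=2 → posterior Dirichlet(21/5, 15/2, 16/3)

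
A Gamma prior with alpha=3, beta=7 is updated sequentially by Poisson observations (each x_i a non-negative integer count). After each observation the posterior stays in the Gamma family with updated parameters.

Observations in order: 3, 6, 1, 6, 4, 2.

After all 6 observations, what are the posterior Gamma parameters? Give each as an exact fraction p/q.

obs 1: x=3 → posterior Gamma(6, 8)
obs 2: x=6 → posterior Gamma(12, 9)
obs 3: x=1 → posterior Gamma(13, 10)
obs 4: x=6 → posterior Gamma(19, 11)
obs 5: x=4 → posterior Gamma(23, 12)
obs 6: x=2 → posterior Gamma(25, 13)

alpha=25, beta=13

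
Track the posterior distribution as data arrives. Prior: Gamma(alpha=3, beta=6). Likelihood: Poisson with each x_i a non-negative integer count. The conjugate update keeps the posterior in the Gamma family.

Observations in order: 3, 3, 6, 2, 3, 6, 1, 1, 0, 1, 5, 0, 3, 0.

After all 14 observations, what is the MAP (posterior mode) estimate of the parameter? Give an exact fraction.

9/5

obs 1: x=3 → posterior Gamma(6, 7)
obs 2: x=3 → posterior Gamma(9, 8)
obs 3: x=6 → posterior Gamma(15, 9)
obs 4: x=2 → posterior Gamma(17, 10)
obs 5: x=3 → posterior Gamma(20, 11)
obs 6: x=6 → posterior Gamma(26, 12)
obs 7: x=1 → posterior Gamma(27, 13)
obs 8: x=1 → posterior Gamma(28, 14)
obs 9: x=0 → posterior Gamma(28, 15)
obs 10: x=1 → posterior Gamma(29, 16)
obs 11: x=5 → posterior Gamma(34, 17)
obs 12: x=0 → posterior Gamma(34, 18)
obs 13: x=3 → posterior Gamma(37, 19)
obs 14: x=0 → posterior Gamma(37, 20)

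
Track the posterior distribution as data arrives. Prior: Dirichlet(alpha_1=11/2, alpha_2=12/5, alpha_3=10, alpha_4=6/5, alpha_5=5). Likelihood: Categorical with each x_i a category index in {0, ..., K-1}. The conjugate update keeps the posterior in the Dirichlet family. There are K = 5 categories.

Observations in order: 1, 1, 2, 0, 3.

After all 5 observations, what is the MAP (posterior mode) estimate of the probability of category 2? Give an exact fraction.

100/241

obs 1: x=1 → posterior Dirichlet(11/2, 17/5, 10, 6/5, 5)
obs 2: x=1 → posterior Dirichlet(11/2, 22/5, 10, 6/5, 5)
obs 3: x=2 → posterior Dirichlet(11/2, 22/5, 11, 6/5, 5)
obs 4: x=0 → posterior Dirichlet(13/2, 22/5, 11, 6/5, 5)
obs 5: x=3 → posterior Dirichlet(13/2, 22/5, 11, 11/5, 5)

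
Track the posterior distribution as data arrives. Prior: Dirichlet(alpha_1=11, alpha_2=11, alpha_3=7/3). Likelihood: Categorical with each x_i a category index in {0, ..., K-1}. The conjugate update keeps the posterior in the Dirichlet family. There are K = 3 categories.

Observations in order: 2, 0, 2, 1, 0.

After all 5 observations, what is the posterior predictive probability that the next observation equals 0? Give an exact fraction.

39/88

obs 1: x=2 → posterior Dirichlet(11, 11, 10/3)
obs 2: x=0 → posterior Dirichlet(12, 11, 10/3)
obs 3: x=2 → posterior Dirichlet(12, 11, 13/3)
obs 4: x=1 → posterior Dirichlet(12, 12, 13/3)
obs 5: x=0 → posterior Dirichlet(13, 12, 13/3)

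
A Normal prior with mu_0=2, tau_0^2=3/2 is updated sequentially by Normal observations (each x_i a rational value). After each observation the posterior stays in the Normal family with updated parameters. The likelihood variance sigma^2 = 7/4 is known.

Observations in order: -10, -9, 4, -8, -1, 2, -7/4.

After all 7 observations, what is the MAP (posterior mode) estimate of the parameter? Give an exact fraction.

-257/98

obs 1: x=-10 → posterior Normal(-46/13, 21/26)
obs 2: x=-9 → posterior Normal(-100/19, 21/38)
obs 3: x=4 → posterior Normal(-76/25, 21/50)
obs 4: x=-8 → posterior Normal(-4, 21/62)
obs 5: x=-1 → posterior Normal(-130/37, 21/74)
obs 6: x=2 → posterior Normal(-118/43, 21/86)
obs 7: x=-7/4 → posterior Normal(-257/98, 3/14)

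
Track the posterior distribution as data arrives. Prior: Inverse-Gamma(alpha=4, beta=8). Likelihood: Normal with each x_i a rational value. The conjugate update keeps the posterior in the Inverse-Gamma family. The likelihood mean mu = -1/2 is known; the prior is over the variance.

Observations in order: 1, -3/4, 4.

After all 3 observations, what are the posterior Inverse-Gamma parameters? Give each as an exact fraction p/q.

alpha=11/2, beta=617/32

obs 1: x=1 → posterior Inverse-Gamma(9/2, 73/8)
obs 2: x=-3/4 → posterior Inverse-Gamma(5, 293/32)
obs 3: x=4 → posterior Inverse-Gamma(11/2, 617/32)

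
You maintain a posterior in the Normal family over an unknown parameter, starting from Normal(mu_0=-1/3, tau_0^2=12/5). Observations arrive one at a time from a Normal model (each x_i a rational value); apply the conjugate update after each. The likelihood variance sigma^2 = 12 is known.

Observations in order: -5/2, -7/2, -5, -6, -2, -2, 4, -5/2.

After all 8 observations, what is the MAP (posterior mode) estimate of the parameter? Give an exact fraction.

obs 1: x=-5/2 → posterior Normal(-25/36, 2)
obs 2: x=-7/2 → posterior Normal(-23/21, 12/7)
obs 3: x=-5 → posterior Normal(-19/12, 3/2)
obs 4: x=-6 → posterior Normal(-56/27, 4/3)
obs 5: x=-2 → posterior Normal(-31/15, 6/5)
obs 6: x=-2 → posterior Normal(-68/33, 12/11)
obs 7: x=4 → posterior Normal(-14/9, 1)
obs 8: x=-5/2 → posterior Normal(-127/78, 12/13)

-127/78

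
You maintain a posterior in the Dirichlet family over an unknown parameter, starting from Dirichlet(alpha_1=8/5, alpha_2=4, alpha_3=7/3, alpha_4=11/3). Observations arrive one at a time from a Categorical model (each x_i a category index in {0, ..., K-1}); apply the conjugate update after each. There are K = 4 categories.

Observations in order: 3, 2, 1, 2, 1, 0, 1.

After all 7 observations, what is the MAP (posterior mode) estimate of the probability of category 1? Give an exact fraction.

obs 1: x=3 → posterior Dirichlet(8/5, 4, 7/3, 14/3)
obs 2: x=2 → posterior Dirichlet(8/5, 4, 10/3, 14/3)
obs 3: x=1 → posterior Dirichlet(8/5, 5, 10/3, 14/3)
obs 4: x=2 → posterior Dirichlet(8/5, 5, 13/3, 14/3)
obs 5: x=1 → posterior Dirichlet(8/5, 6, 13/3, 14/3)
obs 6: x=0 → posterior Dirichlet(13/5, 6, 13/3, 14/3)
obs 7: x=1 → posterior Dirichlet(13/5, 7, 13/3, 14/3)

30/73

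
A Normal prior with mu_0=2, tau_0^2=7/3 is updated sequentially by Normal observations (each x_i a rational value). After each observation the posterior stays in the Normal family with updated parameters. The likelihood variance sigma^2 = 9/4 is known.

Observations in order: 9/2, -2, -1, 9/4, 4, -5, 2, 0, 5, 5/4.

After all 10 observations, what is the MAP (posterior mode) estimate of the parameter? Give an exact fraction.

362/307

obs 1: x=9/2 → posterior Normal(36/11, 63/55)
obs 2: x=-2 → posterior Normal(124/83, 63/83)
obs 3: x=-1 → posterior Normal(32/37, 21/37)
obs 4: x=9/4 → posterior Normal(159/139, 63/139)
obs 5: x=4 → posterior Normal(271/167, 63/167)
obs 6: x=-5 → posterior Normal(131/195, 21/65)
obs 7: x=2 → posterior Normal(187/223, 63/223)
obs 8: x=0 → posterior Normal(187/251, 63/251)
obs 9: x=5 → posterior Normal(109/93, 7/31)
obs 10: x=5/4 → posterior Normal(362/307, 63/307)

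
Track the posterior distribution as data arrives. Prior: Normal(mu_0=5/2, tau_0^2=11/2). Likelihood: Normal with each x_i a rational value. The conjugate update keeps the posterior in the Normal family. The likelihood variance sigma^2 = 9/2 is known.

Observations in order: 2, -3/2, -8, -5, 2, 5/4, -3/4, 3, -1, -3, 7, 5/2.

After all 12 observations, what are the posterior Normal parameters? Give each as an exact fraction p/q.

mu_0=2/47, tau_0^2=33/94

obs 1: x=2 → posterior Normal(89/40, 99/40)
obs 2: x=-3/2 → posterior Normal(28/31, 99/62)
obs 3: x=-8 → posterior Normal(-10/7, 33/28)
obs 4: x=-5 → posterior Normal(-115/53, 99/106)
obs 5: x=2 → posterior Normal(-93/64, 99/128)
obs 6: x=5/4 → posterior Normal(-317/300, 33/50)
obs 7: x=-3/4 → posterior Normal(-175/172, 99/172)
obs 8: x=3 → posterior Normal(-109/194, 99/194)
obs 9: x=-1 → posterior Normal(-131/216, 11/24)
obs 10: x=-3 → posterior Normal(-197/238, 99/238)
obs 11: x=7 → posterior Normal(-43/260, 99/260)
obs 12: x=5/2 → posterior Normal(2/47, 33/94)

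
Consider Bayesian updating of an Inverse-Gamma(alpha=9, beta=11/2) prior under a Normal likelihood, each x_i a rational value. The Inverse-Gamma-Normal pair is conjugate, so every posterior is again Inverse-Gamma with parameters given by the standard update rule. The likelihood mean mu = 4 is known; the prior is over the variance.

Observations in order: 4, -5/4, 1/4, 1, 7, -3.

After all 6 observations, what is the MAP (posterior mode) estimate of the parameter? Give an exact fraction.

957/208

obs 1: x=4 → posterior Inverse-Gamma(19/2, 11/2)
obs 2: x=-5/4 → posterior Inverse-Gamma(10, 617/32)
obs 3: x=1/4 → posterior Inverse-Gamma(21/2, 421/16)
obs 4: x=1 → posterior Inverse-Gamma(11, 493/16)
obs 5: x=7 → posterior Inverse-Gamma(23/2, 565/16)
obs 6: x=-3 → posterior Inverse-Gamma(12, 957/16)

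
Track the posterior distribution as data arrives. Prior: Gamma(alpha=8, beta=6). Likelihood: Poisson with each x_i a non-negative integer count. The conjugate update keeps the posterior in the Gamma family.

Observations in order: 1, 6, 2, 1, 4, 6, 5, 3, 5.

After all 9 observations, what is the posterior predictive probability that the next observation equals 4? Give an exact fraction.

225156587984989138248859171653748489916324615478515625/1532495540865888858358347027150309183618739122183602176

obs 1: x=1 → posterior Gamma(9, 7)
obs 2: x=6 → posterior Gamma(15, 8)
obs 3: x=2 → posterior Gamma(17, 9)
obs 4: x=1 → posterior Gamma(18, 10)
obs 5: x=4 → posterior Gamma(22, 11)
obs 6: x=6 → posterior Gamma(28, 12)
obs 7: x=5 → posterior Gamma(33, 13)
obs 8: x=3 → posterior Gamma(36, 14)
obs 9: x=5 → posterior Gamma(41, 15)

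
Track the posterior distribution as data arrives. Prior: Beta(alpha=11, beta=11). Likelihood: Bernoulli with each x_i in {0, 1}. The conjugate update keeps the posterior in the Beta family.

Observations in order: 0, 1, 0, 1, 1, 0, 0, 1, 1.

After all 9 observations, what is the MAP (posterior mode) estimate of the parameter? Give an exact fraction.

obs 1: x=0 → posterior Beta(11, 12)
obs 2: x=1 → posterior Beta(12, 12)
obs 3: x=0 → posterior Beta(12, 13)
obs 4: x=1 → posterior Beta(13, 13)
obs 5: x=1 → posterior Beta(14, 13)
obs 6: x=0 → posterior Beta(14, 14)
obs 7: x=0 → posterior Beta(14, 15)
obs 8: x=1 → posterior Beta(15, 15)
obs 9: x=1 → posterior Beta(16, 15)

15/29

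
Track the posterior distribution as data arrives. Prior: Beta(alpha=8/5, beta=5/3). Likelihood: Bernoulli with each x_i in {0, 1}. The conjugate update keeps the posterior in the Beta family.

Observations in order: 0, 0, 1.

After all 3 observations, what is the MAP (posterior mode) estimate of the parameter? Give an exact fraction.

obs 1: x=0 → posterior Beta(8/5, 8/3)
obs 2: x=0 → posterior Beta(8/5, 11/3)
obs 3: x=1 → posterior Beta(13/5, 11/3)

3/8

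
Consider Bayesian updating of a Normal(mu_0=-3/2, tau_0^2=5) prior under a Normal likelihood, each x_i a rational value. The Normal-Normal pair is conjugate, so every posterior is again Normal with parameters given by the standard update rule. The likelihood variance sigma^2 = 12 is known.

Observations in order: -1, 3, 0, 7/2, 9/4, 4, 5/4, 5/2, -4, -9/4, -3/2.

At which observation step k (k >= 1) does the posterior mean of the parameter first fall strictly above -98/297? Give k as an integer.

k = 3

obs 1: x=-1 → posterior Normal(-23/17, 60/17)
obs 2: x=3 → posterior Normal(-4/11, 30/11)
obs 3: x=0 → posterior Normal(-8/27, 20/9)
obs 4: x=7/2 → posterior Normal(19/64, 15/8)
obs 5: x=9/4 → posterior Normal(83/148, 60/37)
obs 6: x=4 → posterior Normal(163/168, 10/7)
obs 7: x=5/4 → posterior Normal(1, 60/47)
obs 8: x=5/2 → posterior Normal(119/104, 15/13)
obs 9: x=-4 → posterior Normal(79/114, 20/19)
obs 10: x=-9/4 → posterior Normal(113/248, 30/31)
obs 11: x=-3/2 → posterior Normal(83/268, 60/67)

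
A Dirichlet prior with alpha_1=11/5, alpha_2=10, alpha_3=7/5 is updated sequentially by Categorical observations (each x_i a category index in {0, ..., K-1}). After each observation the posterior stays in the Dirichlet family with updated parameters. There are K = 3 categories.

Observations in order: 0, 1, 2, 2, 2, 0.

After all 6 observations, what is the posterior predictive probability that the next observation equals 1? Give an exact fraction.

obs 1: x=0 → posterior Dirichlet(16/5, 10, 7/5)
obs 2: x=1 → posterior Dirichlet(16/5, 11, 7/5)
obs 3: x=2 → posterior Dirichlet(16/5, 11, 12/5)
obs 4: x=2 → posterior Dirichlet(16/5, 11, 17/5)
obs 5: x=2 → posterior Dirichlet(16/5, 11, 22/5)
obs 6: x=0 → posterior Dirichlet(21/5, 11, 22/5)

55/98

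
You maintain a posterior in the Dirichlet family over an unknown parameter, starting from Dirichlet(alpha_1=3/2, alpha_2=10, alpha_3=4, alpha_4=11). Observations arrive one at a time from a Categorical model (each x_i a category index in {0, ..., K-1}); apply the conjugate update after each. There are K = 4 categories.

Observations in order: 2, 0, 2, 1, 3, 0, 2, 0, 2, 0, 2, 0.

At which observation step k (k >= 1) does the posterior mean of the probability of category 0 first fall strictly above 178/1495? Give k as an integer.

k = 8

obs 1: x=2 → posterior Dirichlet(3/2, 10, 5, 11)
obs 2: x=0 → posterior Dirichlet(5/2, 10, 5, 11)
obs 3: x=2 → posterior Dirichlet(5/2, 10, 6, 11)
obs 4: x=1 → posterior Dirichlet(5/2, 11, 6, 11)
obs 5: x=3 → posterior Dirichlet(5/2, 11, 6, 12)
obs 6: x=0 → posterior Dirichlet(7/2, 11, 6, 12)
obs 7: x=2 → posterior Dirichlet(7/2, 11, 7, 12)
obs 8: x=0 → posterior Dirichlet(9/2, 11, 7, 12)
obs 9: x=2 → posterior Dirichlet(9/2, 11, 8, 12)
obs 10: x=0 → posterior Dirichlet(11/2, 11, 8, 12)
obs 11: x=2 → posterior Dirichlet(11/2, 11, 9, 12)
obs 12: x=0 → posterior Dirichlet(13/2, 11, 9, 12)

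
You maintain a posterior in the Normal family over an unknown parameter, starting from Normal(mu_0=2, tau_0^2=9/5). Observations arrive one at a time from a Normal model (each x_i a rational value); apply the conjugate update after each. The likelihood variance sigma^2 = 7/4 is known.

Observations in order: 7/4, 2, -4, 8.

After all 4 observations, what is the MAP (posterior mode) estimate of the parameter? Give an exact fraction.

obs 1: x=7/4 → posterior Normal(133/71, 63/71)
obs 2: x=2 → posterior Normal(205/107, 63/107)
obs 3: x=-4 → posterior Normal(61/143, 63/143)
obs 4: x=8 → posterior Normal(349/179, 63/179)

349/179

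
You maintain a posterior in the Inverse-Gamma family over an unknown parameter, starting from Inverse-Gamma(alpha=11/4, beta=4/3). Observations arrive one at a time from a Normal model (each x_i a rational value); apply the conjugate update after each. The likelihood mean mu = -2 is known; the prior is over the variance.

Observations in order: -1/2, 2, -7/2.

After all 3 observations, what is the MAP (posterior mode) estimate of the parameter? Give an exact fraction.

obs 1: x=-1/2 → posterior Inverse-Gamma(13/4, 59/24)
obs 2: x=2 → posterior Inverse-Gamma(15/4, 251/24)
obs 3: x=-7/2 → posterior Inverse-Gamma(17/4, 139/12)

139/63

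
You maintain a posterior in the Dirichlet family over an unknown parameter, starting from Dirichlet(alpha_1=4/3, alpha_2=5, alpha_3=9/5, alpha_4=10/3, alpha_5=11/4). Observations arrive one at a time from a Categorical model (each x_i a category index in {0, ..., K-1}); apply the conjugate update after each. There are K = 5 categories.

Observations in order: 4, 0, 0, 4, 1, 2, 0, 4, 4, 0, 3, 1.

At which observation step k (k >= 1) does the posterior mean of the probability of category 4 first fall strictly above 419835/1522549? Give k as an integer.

k = 9

obs 1: x=4 → posterior Dirichlet(4/3, 5, 9/5, 10/3, 15/4)
obs 2: x=0 → posterior Dirichlet(7/3, 5, 9/5, 10/3, 15/4)
obs 3: x=0 → posterior Dirichlet(10/3, 5, 9/5, 10/3, 15/4)
obs 4: x=4 → posterior Dirichlet(10/3, 5, 9/5, 10/3, 19/4)
obs 5: x=1 → posterior Dirichlet(10/3, 6, 9/5, 10/3, 19/4)
obs 6: x=2 → posterior Dirichlet(10/3, 6, 14/5, 10/3, 19/4)
obs 7: x=0 → posterior Dirichlet(13/3, 6, 14/5, 10/3, 19/4)
obs 8: x=4 → posterior Dirichlet(13/3, 6, 14/5, 10/3, 23/4)
obs 9: x=4 → posterior Dirichlet(13/3, 6, 14/5, 10/3, 27/4)
obs 10: x=0 → posterior Dirichlet(16/3, 6, 14/5, 10/3, 27/4)
obs 11: x=3 → posterior Dirichlet(16/3, 6, 14/5, 13/3, 27/4)
obs 12: x=1 → posterior Dirichlet(16/3, 7, 14/5, 13/3, 27/4)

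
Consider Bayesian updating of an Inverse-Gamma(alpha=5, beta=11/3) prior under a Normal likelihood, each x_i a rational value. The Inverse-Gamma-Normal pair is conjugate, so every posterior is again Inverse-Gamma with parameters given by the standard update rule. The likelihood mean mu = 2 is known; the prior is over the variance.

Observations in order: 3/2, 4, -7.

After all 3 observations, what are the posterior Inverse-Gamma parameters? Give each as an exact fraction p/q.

obs 1: x=3/2 → posterior Inverse-Gamma(11/2, 91/24)
obs 2: x=4 → posterior Inverse-Gamma(6, 139/24)
obs 3: x=-7 → posterior Inverse-Gamma(13/2, 1111/24)

alpha=13/2, beta=1111/24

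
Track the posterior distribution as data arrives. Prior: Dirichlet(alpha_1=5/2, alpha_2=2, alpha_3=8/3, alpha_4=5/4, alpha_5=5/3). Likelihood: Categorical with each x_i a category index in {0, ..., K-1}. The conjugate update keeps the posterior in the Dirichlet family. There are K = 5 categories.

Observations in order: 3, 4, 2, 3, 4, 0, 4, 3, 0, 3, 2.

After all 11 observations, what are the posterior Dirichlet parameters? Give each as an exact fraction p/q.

obs 1: x=3 → posterior Dirichlet(5/2, 2, 8/3, 9/4, 5/3)
obs 2: x=4 → posterior Dirichlet(5/2, 2, 8/3, 9/4, 8/3)
obs 3: x=2 → posterior Dirichlet(5/2, 2, 11/3, 9/4, 8/3)
obs 4: x=3 → posterior Dirichlet(5/2, 2, 11/3, 13/4, 8/3)
obs 5: x=4 → posterior Dirichlet(5/2, 2, 11/3, 13/4, 11/3)
obs 6: x=0 → posterior Dirichlet(7/2, 2, 11/3, 13/4, 11/3)
obs 7: x=4 → posterior Dirichlet(7/2, 2, 11/3, 13/4, 14/3)
obs 8: x=3 → posterior Dirichlet(7/2, 2, 11/3, 17/4, 14/3)
obs 9: x=0 → posterior Dirichlet(9/2, 2, 11/3, 17/4, 14/3)
obs 10: x=3 → posterior Dirichlet(9/2, 2, 11/3, 21/4, 14/3)
obs 11: x=2 → posterior Dirichlet(9/2, 2, 14/3, 21/4, 14/3)

alpha_1=9/2, alpha_2=2, alpha_3=14/3, alpha_4=21/4, alpha_5=14/3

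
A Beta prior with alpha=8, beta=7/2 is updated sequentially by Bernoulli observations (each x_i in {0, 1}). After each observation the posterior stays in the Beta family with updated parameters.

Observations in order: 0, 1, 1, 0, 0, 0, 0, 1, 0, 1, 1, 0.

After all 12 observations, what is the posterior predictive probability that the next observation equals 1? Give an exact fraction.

26/47

obs 1: x=0 → posterior Beta(8, 9/2)
obs 2: x=1 → posterior Beta(9, 9/2)
obs 3: x=1 → posterior Beta(10, 9/2)
obs 4: x=0 → posterior Beta(10, 11/2)
obs 5: x=0 → posterior Beta(10, 13/2)
obs 6: x=0 → posterior Beta(10, 15/2)
obs 7: x=0 → posterior Beta(10, 17/2)
obs 8: x=1 → posterior Beta(11, 17/2)
obs 9: x=0 → posterior Beta(11, 19/2)
obs 10: x=1 → posterior Beta(12, 19/2)
obs 11: x=1 → posterior Beta(13, 19/2)
obs 12: x=0 → posterior Beta(13, 21/2)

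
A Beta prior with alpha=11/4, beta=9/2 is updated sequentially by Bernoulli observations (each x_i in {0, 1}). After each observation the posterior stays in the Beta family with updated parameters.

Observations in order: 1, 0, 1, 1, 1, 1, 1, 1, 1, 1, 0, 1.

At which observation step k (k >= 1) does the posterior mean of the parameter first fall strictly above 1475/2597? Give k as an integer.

obs 1: x=1 → posterior Beta(15/4, 9/2)
obs 2: x=0 → posterior Beta(15/4, 11/2)
obs 3: x=1 → posterior Beta(19/4, 11/2)
obs 4: x=1 → posterior Beta(23/4, 11/2)
obs 5: x=1 → posterior Beta(27/4, 11/2)
obs 6: x=1 → posterior Beta(31/4, 11/2)
obs 7: x=1 → posterior Beta(35/4, 11/2)
obs 8: x=1 → posterior Beta(39/4, 11/2)
obs 9: x=1 → posterior Beta(43/4, 11/2)
obs 10: x=1 → posterior Beta(47/4, 11/2)
obs 11: x=0 → posterior Beta(47/4, 13/2)
obs 12: x=1 → posterior Beta(51/4, 13/2)

k = 6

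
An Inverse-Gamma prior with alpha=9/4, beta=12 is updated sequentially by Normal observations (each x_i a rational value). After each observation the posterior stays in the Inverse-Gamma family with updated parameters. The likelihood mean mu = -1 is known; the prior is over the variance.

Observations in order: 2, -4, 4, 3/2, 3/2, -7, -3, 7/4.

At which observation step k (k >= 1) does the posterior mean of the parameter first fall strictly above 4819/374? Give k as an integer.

k = 6

obs 1: x=2 → posterior Inverse-Gamma(11/4, 33/2)
obs 2: x=-4 → posterior Inverse-Gamma(13/4, 21)
obs 3: x=4 → posterior Inverse-Gamma(15/4, 67/2)
obs 4: x=3/2 → posterior Inverse-Gamma(17/4, 293/8)
obs 5: x=3/2 → posterior Inverse-Gamma(19/4, 159/4)
obs 6: x=-7 → posterior Inverse-Gamma(21/4, 231/4)
obs 7: x=-3 → posterior Inverse-Gamma(23/4, 239/4)
obs 8: x=7/4 → posterior Inverse-Gamma(25/4, 2033/32)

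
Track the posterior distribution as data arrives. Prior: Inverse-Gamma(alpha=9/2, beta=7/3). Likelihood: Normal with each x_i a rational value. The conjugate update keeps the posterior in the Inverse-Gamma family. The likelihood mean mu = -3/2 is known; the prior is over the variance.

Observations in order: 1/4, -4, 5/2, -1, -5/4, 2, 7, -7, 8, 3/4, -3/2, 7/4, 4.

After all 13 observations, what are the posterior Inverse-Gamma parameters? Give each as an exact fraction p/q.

obs 1: x=1/4 → posterior Inverse-Gamma(5, 371/96)
obs 2: x=-4 → posterior Inverse-Gamma(11/2, 671/96)
obs 3: x=5/2 → posterior Inverse-Gamma(6, 1439/96)
obs 4: x=-1 → posterior Inverse-Gamma(13/2, 1451/96)
obs 5: x=-5/4 → posterior Inverse-Gamma(7, 727/48)
obs 6: x=2 → posterior Inverse-Gamma(15/2, 1021/48)
obs 7: x=7 → posterior Inverse-Gamma(8, 2755/48)
obs 8: x=-7 → posterior Inverse-Gamma(17/2, 3481/48)
obs 9: x=8 → posterior Inverse-Gamma(9, 5647/48)
obs 10: x=3/4 → posterior Inverse-Gamma(19/2, 11537/96)
obs 11: x=-3/2 → posterior Inverse-Gamma(10, 11537/96)
obs 12: x=7/4 → posterior Inverse-Gamma(21/2, 3011/24)
obs 13: x=4 → posterior Inverse-Gamma(11, 1687/12)

alpha=11, beta=1687/12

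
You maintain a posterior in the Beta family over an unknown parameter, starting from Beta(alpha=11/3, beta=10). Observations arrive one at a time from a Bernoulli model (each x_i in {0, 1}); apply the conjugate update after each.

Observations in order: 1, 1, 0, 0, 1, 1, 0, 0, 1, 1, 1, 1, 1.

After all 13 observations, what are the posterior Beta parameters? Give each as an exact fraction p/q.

obs 1: x=1 → posterior Beta(14/3, 10)
obs 2: x=1 → posterior Beta(17/3, 10)
obs 3: x=0 → posterior Beta(17/3, 11)
obs 4: x=0 → posterior Beta(17/3, 12)
obs 5: x=1 → posterior Beta(20/3, 12)
obs 6: x=1 → posterior Beta(23/3, 12)
obs 7: x=0 → posterior Beta(23/3, 13)
obs 8: x=0 → posterior Beta(23/3, 14)
obs 9: x=1 → posterior Beta(26/3, 14)
obs 10: x=1 → posterior Beta(29/3, 14)
obs 11: x=1 → posterior Beta(32/3, 14)
obs 12: x=1 → posterior Beta(35/3, 14)
obs 13: x=1 → posterior Beta(38/3, 14)

alpha=38/3, beta=14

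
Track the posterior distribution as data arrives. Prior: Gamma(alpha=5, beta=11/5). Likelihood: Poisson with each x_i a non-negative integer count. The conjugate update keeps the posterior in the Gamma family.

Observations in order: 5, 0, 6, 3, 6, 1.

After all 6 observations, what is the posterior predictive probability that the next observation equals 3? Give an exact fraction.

obs 1: x=5 → posterior Gamma(10, 16/5)
obs 2: x=0 → posterior Gamma(10, 21/5)
obs 3: x=6 → posterior Gamma(16, 26/5)
obs 4: x=3 → posterior Gamma(19, 31/5)
obs 5: x=6 → posterior Gamma(25, 36/5)
obs 6: x=1 → posterior Gamma(26, 41/5)

87614137397329306157957481637786061520541572375/414874868190777497792903241880699453990569508864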